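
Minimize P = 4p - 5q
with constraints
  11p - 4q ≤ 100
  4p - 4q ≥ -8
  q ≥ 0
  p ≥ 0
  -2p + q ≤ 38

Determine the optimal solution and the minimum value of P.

The optimum lies where 11p - 4q = 100 and 4p - 4q = -8.
Solving simultaneously gives p = 108/7, q = 122/7.

p = 108/7, q = 122/7, minimum P = -178/7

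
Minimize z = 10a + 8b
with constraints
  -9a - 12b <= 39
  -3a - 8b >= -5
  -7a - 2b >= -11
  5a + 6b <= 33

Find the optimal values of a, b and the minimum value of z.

a = -31/3, b = 9/2, minimum z = -202/3

Vertices and z = 10a + 8b:
  (-31/3, 9/2) → z = -202/3
  (35/11, -62/11) → z = -146/11
  (39/25, 1/25) → z = 398/25

The binding constraints are -9a - 12b = 39 and -3a - 8b = -5.
Solving simultaneously gives a = -31/3, b = 9/2.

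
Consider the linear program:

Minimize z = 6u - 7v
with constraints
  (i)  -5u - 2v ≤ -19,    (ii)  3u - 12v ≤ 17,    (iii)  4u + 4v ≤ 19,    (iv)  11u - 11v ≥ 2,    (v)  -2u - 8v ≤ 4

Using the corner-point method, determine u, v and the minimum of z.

u = 19/6, v = 19/12, minimum z = 95/12

Vertices and z = 6u - 7v:
  (131/33, -14/33) → z = 884/33
  (19/6, 19/12) → z = 95/12
  (74/15, -11/60) → z = 1853/60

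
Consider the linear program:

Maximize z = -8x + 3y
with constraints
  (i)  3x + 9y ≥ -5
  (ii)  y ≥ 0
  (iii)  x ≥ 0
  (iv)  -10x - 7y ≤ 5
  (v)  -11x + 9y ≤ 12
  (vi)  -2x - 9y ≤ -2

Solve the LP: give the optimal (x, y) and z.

x = 0, y = 4/3, maximum z = 4

Feasible corners and z = -8x + 3y:
  (1, 0) → z = -8
  (0, 4/3) → z = 4
  (0, 2/9) → z = 2/3
The feasible region is unbounded (it extends along (1, 0), (9, 11)), but z strictly decreases along every unbounded feasible direction, so there is no improving ray and the maximum is attained at a vertex.

The optimum lies where x = 0 and -11x + 9y = 12.
Solving simultaneously gives x = 0, y = 4/3.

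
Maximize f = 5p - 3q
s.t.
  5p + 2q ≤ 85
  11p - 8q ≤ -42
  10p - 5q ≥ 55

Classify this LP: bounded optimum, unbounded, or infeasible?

infeasible

The boundaries 5p + 2q = 85 and 11p - 8q = -42 meet at (298/31, 1145/62), but that point violates 10p - 5q ≥ 55. Every candidate vertex is excluded by some other constraint, so the feasible region is empty.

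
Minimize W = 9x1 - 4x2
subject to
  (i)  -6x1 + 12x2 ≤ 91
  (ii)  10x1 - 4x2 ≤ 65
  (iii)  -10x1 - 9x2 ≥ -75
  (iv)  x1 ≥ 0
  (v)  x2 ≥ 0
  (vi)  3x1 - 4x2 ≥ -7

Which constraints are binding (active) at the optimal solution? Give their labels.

(iv) and (vi)

Extreme points and W = 9x1 - 4x2:
  (177/26, 10/13) → W = 1513/26
  (13/2, 0) → W = 117/2
  (237/67, 295/67) → W = 953/67
  (0, 0) → W = 0
  (0, 7/4) → W = -7

The minimum is at (0, 7/4). Substituting into each constraint, equality holds for (iv) and (vi); the remaining constraints have slack.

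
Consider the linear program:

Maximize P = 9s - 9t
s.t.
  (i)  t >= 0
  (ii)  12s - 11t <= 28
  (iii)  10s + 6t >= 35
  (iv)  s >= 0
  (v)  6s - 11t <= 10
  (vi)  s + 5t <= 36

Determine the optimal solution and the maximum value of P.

s = 79/26, t = 10/13, maximum P = 531/26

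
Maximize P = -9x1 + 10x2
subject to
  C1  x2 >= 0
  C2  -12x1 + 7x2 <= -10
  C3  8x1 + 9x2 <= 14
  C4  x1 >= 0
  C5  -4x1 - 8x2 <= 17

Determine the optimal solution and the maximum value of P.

x1 = 47/41, x2 = 22/41, maximum P = -203/41

The binding constraints are -12x1 + 7x2 = -10 and 8x1 + 9x2 = 14.
Solving simultaneously gives x1 = 47/41, x2 = 22/41.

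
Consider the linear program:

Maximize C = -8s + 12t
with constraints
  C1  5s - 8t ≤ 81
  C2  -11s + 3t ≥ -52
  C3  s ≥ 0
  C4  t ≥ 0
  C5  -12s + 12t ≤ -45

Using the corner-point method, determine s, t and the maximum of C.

s = 163/32, t = 43/32, maximum C = -197/8

Corner points and C = -8s + 12t:
  (52/11, 0) → C = -416/11
  (163/32, 43/32) → C = -197/8
  (15/4, 0) → C = -30

At the optimal vertex, -11s + 3t = -52 and -12s + 12t = -45.
Solving simultaneously gives s = 163/32, t = 43/32.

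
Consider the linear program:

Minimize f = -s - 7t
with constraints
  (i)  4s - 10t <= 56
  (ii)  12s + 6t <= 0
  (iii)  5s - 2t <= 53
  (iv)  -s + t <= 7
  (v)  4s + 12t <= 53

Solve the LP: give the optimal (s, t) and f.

At the optimal vertex, 12s + 6t = 0 and -s + t = 7.
Solving simultaneously gives s = -7/3, t = 14/3.

s = -7/3, t = 14/3, minimum f = -91/3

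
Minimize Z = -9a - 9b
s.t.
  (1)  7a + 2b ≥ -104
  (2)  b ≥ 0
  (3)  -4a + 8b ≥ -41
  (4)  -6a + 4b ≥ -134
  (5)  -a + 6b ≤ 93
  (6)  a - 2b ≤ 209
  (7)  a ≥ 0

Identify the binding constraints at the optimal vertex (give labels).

Corner points and Z = -9a - 9b:
  (41/4, 0) → Z = -369/4
  (0, 0) → Z = 0
  (227/8, 145/16) → Z = -5391/16
  (147/4, 173/8) → Z = -4203/8
  (0, 31/2) → Z = -279/2

The minimum is at (147/4, 173/8). Substituting into each constraint, equality holds for (4) and (5); the remaining constraints have slack.

(4) and (5)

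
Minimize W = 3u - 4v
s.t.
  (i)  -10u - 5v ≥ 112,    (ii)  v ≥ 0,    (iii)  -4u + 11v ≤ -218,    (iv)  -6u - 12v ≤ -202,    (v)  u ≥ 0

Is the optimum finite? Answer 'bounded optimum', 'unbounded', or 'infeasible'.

The boundaries v = 0 and -4u + 11v = -218 meet at (109/2, 0), but that point violates -10u - 5v ≥ 112. Every candidate vertex is excluded by some other constraint, so the feasible region is empty.

infeasible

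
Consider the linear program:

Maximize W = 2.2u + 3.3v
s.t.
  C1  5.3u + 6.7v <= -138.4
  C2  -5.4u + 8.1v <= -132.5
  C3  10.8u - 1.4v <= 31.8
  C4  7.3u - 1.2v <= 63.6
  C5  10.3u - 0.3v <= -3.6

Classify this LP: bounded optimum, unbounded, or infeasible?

Vertices and W = 2.2u + 3.3v:
  (-23329/7911, -144961/7911) → W = -5296951/79110
  (-1641/1765, -35161/1765) → W = -239283/3530
  (-2544/137, -22737/137) → W = -806289/1370
  (-729/559, -18321/559) → W = -620631/5590
The feasible region has finitely many vertices and no improving ray; the maximum is -5296951/79110 at (-23329/7911, -144961/7911).

bounded optimum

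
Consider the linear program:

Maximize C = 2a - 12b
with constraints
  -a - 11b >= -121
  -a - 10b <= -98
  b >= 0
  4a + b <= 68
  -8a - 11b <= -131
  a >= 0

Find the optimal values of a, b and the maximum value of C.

Corner points and C = 2a - 12b:
  (627/43, 416/43) → C = -3738/43
  (10/7, 837/77) → C = -9824/77
  (194/13, 108/13) → C = -908/13
  (232/69, 653/69) → C = -7372/69

The optimum lies where -a - 10b = -98 and 4a + b = 68.
Solving simultaneously gives a = 194/13, b = 108/13.

a = 194/13, b = 108/13, maximum C = -908/13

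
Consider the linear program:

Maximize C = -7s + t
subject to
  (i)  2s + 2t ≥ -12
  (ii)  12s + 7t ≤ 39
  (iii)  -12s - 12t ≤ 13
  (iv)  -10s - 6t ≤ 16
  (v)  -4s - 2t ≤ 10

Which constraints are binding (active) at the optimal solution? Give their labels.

(ii) and (v)

Feasible corners and C = -7s + t:
  (559/60, -52/5) → C = -4537/60
  (-37, 69) → C = 328
  (-19/8, 31/24) → C = 215/12
  (-7, 9) → C = 58

The maximum is at (-37, 69). Substituting into each constraint, equality holds for (ii) and (v); the remaining constraints have slack.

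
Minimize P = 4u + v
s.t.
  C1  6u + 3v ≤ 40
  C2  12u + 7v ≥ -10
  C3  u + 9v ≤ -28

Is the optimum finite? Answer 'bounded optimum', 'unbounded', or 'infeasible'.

Feasible corners and P = 4u + v:
  (155/3, -90) → P = 350/3
  (148/17, -208/51) → P = 1568/51
  (106/101, -326/101) → P = 98/101
The feasible region has finitely many vertices and no improving ray; the minimum is 98/101 at (106/101, -326/101).

bounded optimum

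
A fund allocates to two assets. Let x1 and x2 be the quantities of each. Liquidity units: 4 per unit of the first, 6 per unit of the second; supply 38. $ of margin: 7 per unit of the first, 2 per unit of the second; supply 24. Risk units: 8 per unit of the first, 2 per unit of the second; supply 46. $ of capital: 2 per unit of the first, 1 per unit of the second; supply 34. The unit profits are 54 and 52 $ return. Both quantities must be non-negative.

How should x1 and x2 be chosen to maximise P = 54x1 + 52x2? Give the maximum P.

x1 = 2, x2 = 5, maximum P = 368

Vertices and P = 54x1 + 52x2:
  (0, 0) → P = 0
  (0, 19/3) → P = 988/3
  (24/7, 0) → P = 1296/7
  (2, 5) → P = 368

The optimum lies where 4x1 + 6x2 = 38 and 7x1 + 2x2 = 24.
Solving simultaneously gives x1 = 2, x2 = 5.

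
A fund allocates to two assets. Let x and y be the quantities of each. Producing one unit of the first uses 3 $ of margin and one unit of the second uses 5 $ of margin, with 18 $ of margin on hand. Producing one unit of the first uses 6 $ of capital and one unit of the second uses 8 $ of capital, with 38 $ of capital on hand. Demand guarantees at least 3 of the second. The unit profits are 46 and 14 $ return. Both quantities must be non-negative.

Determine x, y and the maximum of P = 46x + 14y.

The binding constraints are 3x + 5y = 18 and y = 3.
Solving simultaneously gives x = 1, y = 3.

x = 1, y = 3, maximum P = 88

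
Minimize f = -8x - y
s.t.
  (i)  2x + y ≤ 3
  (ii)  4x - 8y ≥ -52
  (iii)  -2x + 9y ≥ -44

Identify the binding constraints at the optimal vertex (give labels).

(i) and (iii)

Feasible corners and f = -8x - y:
  (-7/5, 29/5) → f = 27/5
  (71/20, -41/10) → f = -243/10
  (-41, -14) → f = 342

The minimum is at (71/20, -41/10). Substituting into each constraint, equality holds for (i) and (iii); the remaining constraints have slack.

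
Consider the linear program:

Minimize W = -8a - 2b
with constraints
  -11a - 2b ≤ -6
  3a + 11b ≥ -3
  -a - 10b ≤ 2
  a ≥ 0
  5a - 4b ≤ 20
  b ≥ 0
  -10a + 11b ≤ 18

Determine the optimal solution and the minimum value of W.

a = 292/15, b = 58/3, minimum W = -972/5

Vertices and W = -8a - 2b:
  (6/11, 0) → W = -48/11
  (10/47, 86/47) → W = -252/47
  (4, 0) → W = -32
  (292/15, 58/3) → W = -972/5

The binding constraints are 5a - 4b = 20 and -10a + 11b = 18.
Solving simultaneously gives a = 292/15, b = 58/3.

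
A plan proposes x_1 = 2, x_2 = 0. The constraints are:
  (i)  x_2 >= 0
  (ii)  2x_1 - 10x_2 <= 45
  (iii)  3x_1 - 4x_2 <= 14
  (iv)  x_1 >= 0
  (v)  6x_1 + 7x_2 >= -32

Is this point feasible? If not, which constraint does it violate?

(i): 0 ≥ 0 ✓
(ii): 4 ≤ 45 ✓
(iii): 6 ≤ 14 ✓
(iv): 2 ≥ 0 ✓
(v): 12 ≥ -32 ✓

feasible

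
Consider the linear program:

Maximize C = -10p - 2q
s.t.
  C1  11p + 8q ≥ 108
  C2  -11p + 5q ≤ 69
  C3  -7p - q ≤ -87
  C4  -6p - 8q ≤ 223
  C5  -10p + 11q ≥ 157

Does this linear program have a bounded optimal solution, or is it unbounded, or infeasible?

bounded optimum

Feasible corners and C = -10p - 2q:
  (183/23, 720/23) → C = -3270/23
  (800/87, 1969/87) → C = -11938/87
The feasible region has finitely many vertices and no improving ray; the maximum is -11938/87 at (800/87, 1969/87).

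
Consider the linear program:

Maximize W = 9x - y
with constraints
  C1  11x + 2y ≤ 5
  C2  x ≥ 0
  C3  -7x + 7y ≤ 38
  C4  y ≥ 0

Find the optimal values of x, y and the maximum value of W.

Extreme points and W = 9x - y:
  (0, 5/2) → W = -5/2
  (5/11, 0) → W = 45/11
  (0, 0) → W = 0

The binding constraints are 11x + 2y = 5 and y = 0.
Solving simultaneously gives x = 5/11, y = 0.

x = 5/11, y = 0, maximum W = 45/11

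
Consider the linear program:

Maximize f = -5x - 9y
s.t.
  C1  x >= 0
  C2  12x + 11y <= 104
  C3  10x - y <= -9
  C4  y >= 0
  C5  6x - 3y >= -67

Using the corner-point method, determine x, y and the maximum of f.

x = 0, y = 9, maximum f = -81

Feasible corners and f = -5x - 9y:
  (0, 104/11) → f = -936/11
  (0, 9) → f = -81
  (5/122, 574/61) → f = -10357/122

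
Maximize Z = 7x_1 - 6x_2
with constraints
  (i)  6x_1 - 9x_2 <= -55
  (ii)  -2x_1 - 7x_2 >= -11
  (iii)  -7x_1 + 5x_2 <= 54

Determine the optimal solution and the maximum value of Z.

x_1 = -143/30, x_2 = 44/15, maximum Z = -1529/30

Extreme points and Z = 7x_1 - 6x_2:
  (-143/30, 44/15) → Z = -1529/30
  (-211/33, 61/33) → Z = -1843/33
  (-323/59, 185/59) → Z = -3371/59

At the optimal vertex, 6x_1 - 9x_2 = -55 and -2x_1 - 7x_2 = -11.
Solving simultaneously gives x_1 = -143/30, x_2 = 44/15.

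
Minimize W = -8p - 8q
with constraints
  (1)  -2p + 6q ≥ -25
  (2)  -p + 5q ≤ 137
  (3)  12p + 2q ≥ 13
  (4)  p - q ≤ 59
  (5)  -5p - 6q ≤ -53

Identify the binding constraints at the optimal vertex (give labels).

Feasible corners and W = -8p - 8q:
  (329/4, 93/4) → W = -844
  (78/7, -19/42) → W = -1796/21
  (-209/62, 1657/62) → W = -5792/31
  (108, 49) → W = -1256
  (-14/31, 571/62) → W = -2172/31

The minimum is at (108, 49). Substituting into each constraint, equality holds for (2) and (4); the remaining constraints have slack.

(2) and (4)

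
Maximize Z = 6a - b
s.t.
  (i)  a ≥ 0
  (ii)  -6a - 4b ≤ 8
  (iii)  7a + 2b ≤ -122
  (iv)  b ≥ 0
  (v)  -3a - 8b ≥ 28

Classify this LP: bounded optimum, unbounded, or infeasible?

The boundaries b = 0 and -3a - 8b = 28 meet at (-28/3, 0), but that point violates a ≥ 0. Every candidate vertex is excluded by some other constraint, so the feasible region is empty.

infeasible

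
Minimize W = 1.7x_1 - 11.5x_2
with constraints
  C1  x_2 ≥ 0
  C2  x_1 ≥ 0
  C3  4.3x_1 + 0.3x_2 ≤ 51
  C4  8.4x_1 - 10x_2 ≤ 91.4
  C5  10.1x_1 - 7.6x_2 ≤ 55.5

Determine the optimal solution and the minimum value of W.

x_1 = 0, x_2 = 170, minimum W = -1955

Extreme points and W = 1.7x_1 - 11.5x_2:
  (0, 0) → W = 0
  (555/101, 0) → W = 1887/202
  (0, 170) → W = -1955
  (40425/3571, 27645/3571) → W = -249195/3571

At the optimal vertex, x_1 = 0 and 4.3x_1 + 0.3x_2 = 51.
Solving simultaneously gives x_1 = 0, x_2 = 170.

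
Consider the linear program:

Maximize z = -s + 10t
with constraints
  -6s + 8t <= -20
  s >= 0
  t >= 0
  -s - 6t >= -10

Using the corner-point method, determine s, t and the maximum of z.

Vertices and z = -s + 10t:
  (10/3, 0) → z = -10/3
  (50/11, 10/11) → z = 50/11
  (10, 0) → z = -10

The binding constraints are -6s + 8t = -20 and -s - 6t = -10.
Solving simultaneously gives s = 50/11, t = 10/11.

s = 50/11, t = 10/11, maximum z = 50/11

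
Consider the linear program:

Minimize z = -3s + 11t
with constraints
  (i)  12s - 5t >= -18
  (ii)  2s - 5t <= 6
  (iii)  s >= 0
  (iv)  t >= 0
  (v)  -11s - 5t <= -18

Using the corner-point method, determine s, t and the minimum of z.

s = 3, t = 0, minimum z = -9

Feasible corners and z = -3s + 11t:
  (0, 18/5) → z = 198/5
  (3, 0) → z = -9
  (18/11, 0) → z = -54/11
The feasible region is unbounded (it extends along (5, 12), (5, 2)), but z strictly increases along every unbounded feasible direction, so there is no improving ray and the minimum is attained at a vertex.

At the optimal vertex, 2s - 5t = 6 and t = 0.
Solving simultaneously gives s = 3, t = 0.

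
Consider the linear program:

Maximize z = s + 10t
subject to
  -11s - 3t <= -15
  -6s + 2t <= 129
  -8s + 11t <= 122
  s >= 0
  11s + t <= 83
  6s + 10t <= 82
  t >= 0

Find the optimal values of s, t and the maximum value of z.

s = 0, t = 41/5, maximum z = 82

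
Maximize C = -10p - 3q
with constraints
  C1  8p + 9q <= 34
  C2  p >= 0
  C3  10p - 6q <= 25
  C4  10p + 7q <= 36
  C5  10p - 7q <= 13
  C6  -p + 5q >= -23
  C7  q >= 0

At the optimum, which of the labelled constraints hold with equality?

Feasible corners and C = -10p - 3q:
  (0, 34/9) → C = -34/3
  (355/146, 118/73) → C = -2129/73
  (0, 0) → C = 0
  (13/10, 0) → C = -13

The maximum is at (0, 0). Substituting into each constraint, equality holds for C2 and C7; the remaining constraints have slack.

C2 and C7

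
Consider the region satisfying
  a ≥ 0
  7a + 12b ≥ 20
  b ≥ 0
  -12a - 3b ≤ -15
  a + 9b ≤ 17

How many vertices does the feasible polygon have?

4

Pairwise boundary intersections that survive every other constraint:
  (20/7, 0)
  (40/41, 45/41)
  (17, 0)
  (4/5, 9/5)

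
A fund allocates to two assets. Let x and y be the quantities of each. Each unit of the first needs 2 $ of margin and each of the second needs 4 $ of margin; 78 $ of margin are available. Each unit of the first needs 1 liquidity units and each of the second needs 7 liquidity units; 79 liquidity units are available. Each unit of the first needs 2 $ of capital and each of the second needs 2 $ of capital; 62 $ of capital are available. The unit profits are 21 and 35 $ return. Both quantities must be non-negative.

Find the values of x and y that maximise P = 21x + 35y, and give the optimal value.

x = 23, y = 8, maximum P = 763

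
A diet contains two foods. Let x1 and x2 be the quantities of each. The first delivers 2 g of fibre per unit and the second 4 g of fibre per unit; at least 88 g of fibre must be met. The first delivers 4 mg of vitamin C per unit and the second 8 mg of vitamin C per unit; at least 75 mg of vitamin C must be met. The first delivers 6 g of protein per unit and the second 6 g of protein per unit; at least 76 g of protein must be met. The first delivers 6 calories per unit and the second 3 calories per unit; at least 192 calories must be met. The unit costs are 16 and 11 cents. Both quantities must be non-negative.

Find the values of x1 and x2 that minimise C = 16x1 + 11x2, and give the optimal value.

Feasible corners and C = 16x1 + 11x2:
  (0, 64) → C = 704
  (44, 0) → C = 704
  (28, 8) → C = 536
The feasible region is unbounded (it extends along (0, 1), (1, 0)), but C strictly increases along every unbounded feasible direction, so there is no improving ray and the minimum is attained at a vertex.

At the optimal vertex, 2x1 + 4x2 = 88 and 6x1 + 3x2 = 192.
Solving simultaneously gives x1 = 28, x2 = 8.

x1 = 28, x2 = 8, minimum C = 536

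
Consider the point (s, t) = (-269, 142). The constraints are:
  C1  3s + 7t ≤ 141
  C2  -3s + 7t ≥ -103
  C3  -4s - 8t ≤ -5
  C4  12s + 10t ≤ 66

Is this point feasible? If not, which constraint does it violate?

Constraint C1: 3s + 7t = 187, which is not ≤ 141. All other constraints are satisfied.

not feasible — violates C1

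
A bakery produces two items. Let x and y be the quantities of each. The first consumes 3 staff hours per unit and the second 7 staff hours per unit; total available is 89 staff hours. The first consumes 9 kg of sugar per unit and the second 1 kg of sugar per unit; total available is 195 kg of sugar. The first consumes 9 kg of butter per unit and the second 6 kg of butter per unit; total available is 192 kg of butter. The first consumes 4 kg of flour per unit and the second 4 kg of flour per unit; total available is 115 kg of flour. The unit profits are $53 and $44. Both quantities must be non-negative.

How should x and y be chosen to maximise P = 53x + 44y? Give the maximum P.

x = 18, y = 5, maximum P = 1174

Corner points and P = 53x + 44y:
  (0, 0) → P = 0
  (0, 89/7) → P = 3916/7
  (64/3, 0) → P = 3392/3
  (18, 5) → P = 1174

The binding constraints are 3x + 7y = 89 and 9x + 6y = 192.
Solving simultaneously gives x = 18, y = 5.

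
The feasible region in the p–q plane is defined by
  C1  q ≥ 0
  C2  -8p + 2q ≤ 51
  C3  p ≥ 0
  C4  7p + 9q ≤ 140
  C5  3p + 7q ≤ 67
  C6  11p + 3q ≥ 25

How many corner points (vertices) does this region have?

5

Pairwise boundary intersections that survive every other constraint:
  (20, 0)
  (25/11, 0)
  (0, 67/7)
  (0, 25/3)
  (377/22, 49/22)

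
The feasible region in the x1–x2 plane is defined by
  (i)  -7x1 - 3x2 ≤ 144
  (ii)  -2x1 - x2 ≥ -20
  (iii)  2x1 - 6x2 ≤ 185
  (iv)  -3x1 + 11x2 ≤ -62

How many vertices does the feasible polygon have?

Pairwise boundary intersections that survive every other constraint:
  (-103/16, -1583/48)
  (-699/43, -433/43)
  (305/14, -165/7)
  (282/25, -64/25)

4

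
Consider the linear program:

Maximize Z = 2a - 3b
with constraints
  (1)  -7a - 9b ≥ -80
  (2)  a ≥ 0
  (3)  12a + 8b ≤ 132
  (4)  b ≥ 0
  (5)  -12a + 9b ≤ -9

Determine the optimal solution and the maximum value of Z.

Feasible corners and Z = 2a - 3b:
  (137/13, 9/13) → Z = 19
  (89/19, 299/57) → Z = -121/19
  (11, 0) → Z = 22
  (3/4, 0) → Z = 3/2

a = 11, b = 0, maximum Z = 22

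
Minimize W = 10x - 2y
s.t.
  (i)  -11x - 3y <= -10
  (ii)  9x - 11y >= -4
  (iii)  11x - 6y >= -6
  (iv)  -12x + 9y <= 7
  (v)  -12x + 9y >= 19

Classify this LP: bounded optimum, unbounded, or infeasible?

Constraints -12x + 9y ≤ 7 and -12x + 9y ≥ 19 have parallel boundaries but demand opposite sides — no point can satisfy both, so the region is empty.

infeasible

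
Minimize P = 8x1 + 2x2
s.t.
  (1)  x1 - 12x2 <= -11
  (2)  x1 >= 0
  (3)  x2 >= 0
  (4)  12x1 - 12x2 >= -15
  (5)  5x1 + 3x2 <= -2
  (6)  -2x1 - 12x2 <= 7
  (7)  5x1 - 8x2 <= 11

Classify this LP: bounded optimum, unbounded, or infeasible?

infeasible

The boundaries x1 - 12x2 = -11 and x1 = 0 meet at (0, 11/12), but that point violates 5x1 + 3x2 ≤ -2. Every candidate vertex is excluded by some other constraint, so the feasible region is empty.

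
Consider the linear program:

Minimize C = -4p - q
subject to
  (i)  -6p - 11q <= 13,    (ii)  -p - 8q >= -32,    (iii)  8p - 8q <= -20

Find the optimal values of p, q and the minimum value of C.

p = 4/3, q = 23/6, minimum C = -55/6

Feasible corners and C = -4p - q:
  (-456/37, 205/37) → C = 1619/37
  (-81/34, 2/17) → C = 160/17
  (4/3, 23/6) → C = -55/6

The optimum lies where -p - 8q = -32 and 8p - 8q = -20.
Solving simultaneously gives p = 4/3, q = 23/6.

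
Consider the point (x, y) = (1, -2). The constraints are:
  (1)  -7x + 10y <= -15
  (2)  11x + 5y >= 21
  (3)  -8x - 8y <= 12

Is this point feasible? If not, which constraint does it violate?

not feasible — violates (2)

Constraint (2): 11x + 5y = 1, which is not ≥ 21. All other constraints are satisfied.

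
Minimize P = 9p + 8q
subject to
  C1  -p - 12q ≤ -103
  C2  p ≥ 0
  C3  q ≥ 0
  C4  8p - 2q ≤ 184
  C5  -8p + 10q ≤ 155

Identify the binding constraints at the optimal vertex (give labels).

Feasible corners and P = 9p + 8q:
  (0, 103/12) → P = 206/3
  (1207/49, 320/49) → P = 13423/49
  (0, 31/2) → P = 124
  (1075/32, 339/8) → P = 20523/32

The minimum is at (0, 103/12). Substituting into each constraint, equality holds for C1 and C2; the remaining constraints have slack.

C1 and C2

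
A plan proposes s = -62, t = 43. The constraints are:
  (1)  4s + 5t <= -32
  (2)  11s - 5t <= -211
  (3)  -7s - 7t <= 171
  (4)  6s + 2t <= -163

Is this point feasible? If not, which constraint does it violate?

(1): -33 ≤ -32 ✓
(2): -897 ≤ -211 ✓
(3): 133 ≤ 171 ✓
(4): -286 ≤ -163 ✓

feasible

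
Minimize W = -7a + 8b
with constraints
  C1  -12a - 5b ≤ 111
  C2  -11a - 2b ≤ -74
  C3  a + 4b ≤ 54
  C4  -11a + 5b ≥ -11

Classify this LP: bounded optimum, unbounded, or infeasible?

Extreme points and W = -7a + 8b:
  (94/21, 260/21) → W = 474/7
  (56/11, 9) → W = 400/11
  (314/49, 583/49) → W = 2466/49
The feasible region has finitely many vertices and no improving ray; the minimum is 400/11 at (56/11, 9).

bounded optimum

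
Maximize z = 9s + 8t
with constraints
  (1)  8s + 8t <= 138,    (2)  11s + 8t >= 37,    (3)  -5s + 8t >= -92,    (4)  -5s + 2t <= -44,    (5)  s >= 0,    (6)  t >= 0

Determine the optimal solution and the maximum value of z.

The optimum lies where 8s + 8t = 138 and t = 0.
Solving simultaneously gives s = 69/4, t = 0.

s = 69/4, t = 0, maximum z = 621/4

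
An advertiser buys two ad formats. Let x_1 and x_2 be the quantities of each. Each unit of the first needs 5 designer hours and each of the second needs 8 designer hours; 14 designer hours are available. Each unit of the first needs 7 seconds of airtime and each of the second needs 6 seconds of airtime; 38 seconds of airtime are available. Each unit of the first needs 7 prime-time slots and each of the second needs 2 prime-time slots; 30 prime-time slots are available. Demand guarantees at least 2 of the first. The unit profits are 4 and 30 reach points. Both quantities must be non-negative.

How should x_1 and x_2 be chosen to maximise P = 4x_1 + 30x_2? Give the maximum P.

x_1 = 2, x_2 = 1/2, maximum P = 23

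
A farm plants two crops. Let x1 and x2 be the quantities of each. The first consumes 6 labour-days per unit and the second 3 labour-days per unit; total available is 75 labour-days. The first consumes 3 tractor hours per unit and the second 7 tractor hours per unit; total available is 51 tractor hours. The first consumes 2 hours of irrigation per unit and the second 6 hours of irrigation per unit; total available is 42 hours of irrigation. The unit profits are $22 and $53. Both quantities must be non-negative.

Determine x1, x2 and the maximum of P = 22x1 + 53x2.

x1 = 3, x2 = 6, maximum P = 384

Extreme points and P = 22x1 + 53x2:
  (0, 0) → P = 0
  (0, 7) → P = 371
  (25/2, 0) → P = 275
  (124/11, 27/11) → P = 4159/11
  (3, 6) → P = 384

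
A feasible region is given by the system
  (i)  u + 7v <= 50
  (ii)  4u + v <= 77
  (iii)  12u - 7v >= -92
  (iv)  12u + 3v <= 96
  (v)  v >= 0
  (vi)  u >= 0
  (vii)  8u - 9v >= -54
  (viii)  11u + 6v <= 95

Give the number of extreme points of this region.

6

The feasible vertices (each the meet of two boundaries and inside every other half-plane) are:
  (72/65, 454/65)
  (365/71, 455/71)
  (8, 0)
  (97/13, 28/13)
  (0, 0)
  (0, 6)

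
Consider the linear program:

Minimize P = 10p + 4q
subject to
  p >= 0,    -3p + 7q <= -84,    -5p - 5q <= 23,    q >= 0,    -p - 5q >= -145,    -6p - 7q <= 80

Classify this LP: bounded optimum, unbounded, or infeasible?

Vertices and P = 10p + 4q:
  (28, 0) → P = 280
  (1435/22, 351/22) → P = 7877/11
  (145, 0) → P = 1450
The feasible region has finitely many vertices and no improving ray; the minimum is 280 at (28, 0).

bounded optimum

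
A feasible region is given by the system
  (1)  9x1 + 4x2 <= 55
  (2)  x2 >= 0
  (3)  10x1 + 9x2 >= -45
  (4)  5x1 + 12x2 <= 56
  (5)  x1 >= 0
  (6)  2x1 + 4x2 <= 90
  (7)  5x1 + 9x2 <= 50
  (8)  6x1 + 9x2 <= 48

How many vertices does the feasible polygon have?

5

Pairwise boundary intersections that survive every other constraint:
  (55/9, 0)
  (101/19, 34/19)
  (0, 0)
  (0, 14/3)
  (8/3, 32/9)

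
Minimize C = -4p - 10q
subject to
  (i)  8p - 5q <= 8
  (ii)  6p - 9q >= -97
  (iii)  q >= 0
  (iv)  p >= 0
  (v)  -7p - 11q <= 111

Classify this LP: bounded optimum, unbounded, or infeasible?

Feasible corners and C = -4p - 10q:
  (557/42, 412/21) → C = -5234/21
  (1, 0) → C = -4
  (0, 97/9) → C = -970/9
  (0, 0) → C = 0
The feasible region has finitely many vertices and no improving ray; the minimum is -5234/21 at (557/42, 412/21).

bounded optimum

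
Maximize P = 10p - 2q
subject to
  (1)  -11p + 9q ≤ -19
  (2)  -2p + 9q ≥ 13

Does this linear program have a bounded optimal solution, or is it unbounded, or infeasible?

From the feasible point (32/9, 181/81), moving in the direction (9, 11) keeps every constraint satisfied while P increases without bound.

unbounded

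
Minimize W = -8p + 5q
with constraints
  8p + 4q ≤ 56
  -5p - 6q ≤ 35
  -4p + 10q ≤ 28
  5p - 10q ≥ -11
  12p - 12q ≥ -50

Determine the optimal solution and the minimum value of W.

p = 17, q = -20, minimum W = -236

Vertices and W = -8p + 5q:
  (17, -20) → W = -236
  (129/25, 92/25) → W = -572/25
  (-26/5, -3/2) → W = 341/10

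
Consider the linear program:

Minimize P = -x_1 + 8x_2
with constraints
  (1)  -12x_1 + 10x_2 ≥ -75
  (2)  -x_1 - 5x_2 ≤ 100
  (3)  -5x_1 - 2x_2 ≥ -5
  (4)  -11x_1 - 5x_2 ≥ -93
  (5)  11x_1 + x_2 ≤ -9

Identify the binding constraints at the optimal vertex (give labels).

(1) and (2)

Extreme points and P = -x_1 + 8x_2:
  (-125/14, -255/14) → P = -1915/14
  (-15/122, -933/122) → P = -7449/122
  (-161/3, 410/3) → P = 1147
  (-23/17, 100/17) → P = 823/17
The feasible region is unbounded (it extends along (-5, 1), (-5, 11)), but P strictly increases along every unbounded feasible direction, so there is no improving ray and the minimum is attained at a vertex.

The minimum is at (-125/14, -255/14). Substituting into each constraint, equality holds for (1) and (2); the remaining constraints have slack.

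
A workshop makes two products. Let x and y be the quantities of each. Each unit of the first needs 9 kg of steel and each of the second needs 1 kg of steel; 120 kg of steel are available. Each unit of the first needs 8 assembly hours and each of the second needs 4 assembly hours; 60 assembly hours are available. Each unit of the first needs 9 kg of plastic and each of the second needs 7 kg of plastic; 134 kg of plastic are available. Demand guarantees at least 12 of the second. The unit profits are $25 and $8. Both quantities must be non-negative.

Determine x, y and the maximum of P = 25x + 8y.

x = 3/2, y = 12, maximum P = 267/2

Extreme points and P = 25x + 8y:
  (0, 15) → P = 120
  (0, 12) → P = 96
  (3/2, 12) → P = 267/2

The optimum lies where 8x + 4y = 60 and y = 12.
Solving simultaneously gives x = 3/2, y = 12.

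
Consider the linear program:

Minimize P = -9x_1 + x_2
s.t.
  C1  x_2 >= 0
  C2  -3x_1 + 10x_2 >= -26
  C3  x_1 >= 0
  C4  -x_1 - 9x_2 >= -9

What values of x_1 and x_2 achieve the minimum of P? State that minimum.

Corner points and P = -9x_1 + x_2:
  (26/3, 0) → P = -78
  (0, 0) → P = 0
  (324/37, 1/37) → P = -2915/37
  (0, 1) → P = 1

x_1 = 324/37, x_2 = 1/37, minimum P = -2915/37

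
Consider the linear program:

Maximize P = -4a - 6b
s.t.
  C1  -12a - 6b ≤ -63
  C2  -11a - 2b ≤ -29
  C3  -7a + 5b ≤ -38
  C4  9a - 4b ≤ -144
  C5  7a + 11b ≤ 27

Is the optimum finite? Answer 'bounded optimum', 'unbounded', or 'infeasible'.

The boundaries -12a - 6b = -63 and 7a + 11b = 27 meet at (59/10, -13/10), but that point violates 9a - 4b ≤ -144. Every candidate vertex is excluded by some other constraint, so the feasible region is empty.

infeasible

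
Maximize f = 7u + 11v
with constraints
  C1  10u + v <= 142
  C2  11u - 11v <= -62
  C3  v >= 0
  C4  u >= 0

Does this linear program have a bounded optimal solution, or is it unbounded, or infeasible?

Corner points and f = 7u + 11v:
  (1500/121, 2182/121) → f = 34502/121
  (0, 142) → f = 1562
  (0, 62/11) → f = 62
The feasible region has finitely many vertices and no improving ray; the maximum is 1562 at (0, 142).

bounded optimum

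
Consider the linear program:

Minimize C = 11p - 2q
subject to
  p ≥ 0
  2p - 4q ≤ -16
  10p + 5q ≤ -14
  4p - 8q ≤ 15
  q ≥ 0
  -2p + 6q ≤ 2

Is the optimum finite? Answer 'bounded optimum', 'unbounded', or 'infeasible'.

infeasible

The boundaries q = 0 and -2p + 6q = 2 meet at (-1, 0), but that point violates p ≥ 0. Every candidate vertex is excluded by some other constraint, so the feasible region is empty.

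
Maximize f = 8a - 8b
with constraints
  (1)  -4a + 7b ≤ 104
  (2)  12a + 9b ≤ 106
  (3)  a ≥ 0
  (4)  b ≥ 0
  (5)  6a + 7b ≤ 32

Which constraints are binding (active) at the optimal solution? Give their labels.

Feasible corners and f = 8a - 8b:
  (0, 0) → f = 0
  (0, 32/7) → f = -256/7
  (16/3, 0) → f = 128/3

The maximum is at (16/3, 0). Substituting into each constraint, equality holds for (4) and (5); the remaining constraints have slack.

(4) and (5)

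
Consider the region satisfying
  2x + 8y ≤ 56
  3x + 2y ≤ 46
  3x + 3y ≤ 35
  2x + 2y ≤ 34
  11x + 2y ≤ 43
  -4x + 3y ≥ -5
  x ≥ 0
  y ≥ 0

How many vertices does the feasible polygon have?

5

The feasible vertices (each the meet of two boundaries and inside every other half-plane) are:
  (58/21, 265/42)
  (0, 7)
  (139/41, 117/41)
  (5/4, 0)
  (0, 0)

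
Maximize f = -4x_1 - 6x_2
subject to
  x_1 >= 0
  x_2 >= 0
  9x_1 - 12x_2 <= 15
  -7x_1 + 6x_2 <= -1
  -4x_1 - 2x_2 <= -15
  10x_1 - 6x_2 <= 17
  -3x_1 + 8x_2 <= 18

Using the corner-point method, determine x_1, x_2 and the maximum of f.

x_1 = 31/11, x_2 = 41/22, maximum f = -247/11

Extreme points and f = -4x_1 - 6x_2:
  (46/19, 101/38) → f = -487/19
  (58/19, 129/38) → f = -619/19
  (31/11, 41/22) → f = -247/11
  (122/31, 231/62) → f = -1181/31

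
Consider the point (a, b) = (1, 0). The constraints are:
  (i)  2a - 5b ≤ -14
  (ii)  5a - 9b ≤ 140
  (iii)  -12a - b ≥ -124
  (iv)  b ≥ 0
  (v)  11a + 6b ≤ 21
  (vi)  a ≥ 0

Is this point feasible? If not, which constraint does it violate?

Constraint (i): 2a - 5b = 2, which is not ≤ -14. All other constraints are satisfied.

not feasible — violates (i)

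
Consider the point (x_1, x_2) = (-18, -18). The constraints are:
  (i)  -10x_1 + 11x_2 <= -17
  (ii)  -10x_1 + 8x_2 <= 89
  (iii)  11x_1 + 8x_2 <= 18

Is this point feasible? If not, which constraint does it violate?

feasible

(i): -18 ≤ -17 ✓
(ii): 36 ≤ 89 ✓
(iii): -342 ≤ 18 ✓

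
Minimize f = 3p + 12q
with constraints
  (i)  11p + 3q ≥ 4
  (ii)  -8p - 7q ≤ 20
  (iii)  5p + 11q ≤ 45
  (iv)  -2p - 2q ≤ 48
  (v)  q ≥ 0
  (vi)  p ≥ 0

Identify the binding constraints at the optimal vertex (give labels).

(i) and (v)

Feasible corners and f = 3p + 12q:
  (4/11, 0) → f = 12/11
  (0, 4/3) → f = 16
  (9, 0) → f = 27
  (0, 45/11) → f = 540/11

The minimum is at (4/11, 0). Substituting into each constraint, equality holds for (i) and (v); the remaining constraints have slack.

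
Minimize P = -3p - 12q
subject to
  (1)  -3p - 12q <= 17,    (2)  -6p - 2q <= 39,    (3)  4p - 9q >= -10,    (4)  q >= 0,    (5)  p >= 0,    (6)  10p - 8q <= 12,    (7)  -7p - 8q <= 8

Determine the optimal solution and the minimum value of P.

p = 94/29, q = 74/29, minimum P = -1170/29

Vertices and P = -3p - 12q:
  (0, 10/9) → P = -40/3
  (94/29, 74/29) → P = -1170/29
  (0, 0) → P = 0
  (6/5, 0) → P = -18/5

The optimum lies where 4p - 9q = -10 and 10p - 8q = 12.
Solving simultaneously gives p = 94/29, q = 74/29.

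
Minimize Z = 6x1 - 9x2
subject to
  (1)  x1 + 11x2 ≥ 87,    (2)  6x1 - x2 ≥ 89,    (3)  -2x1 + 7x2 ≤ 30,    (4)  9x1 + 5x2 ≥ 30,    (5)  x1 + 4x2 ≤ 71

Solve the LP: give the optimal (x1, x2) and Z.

Corner points and Z = 6x1 - 9x2:
  (1066/67, 433/67) → Z = 2499/67
  (433/7, 16/7) → Z = 2454/7
  (653/40, 179/20) → Z = 87/5
  (377/15, 172/15) → Z = 238/5

x1 = 653/40, x2 = 179/20, minimum Z = 87/5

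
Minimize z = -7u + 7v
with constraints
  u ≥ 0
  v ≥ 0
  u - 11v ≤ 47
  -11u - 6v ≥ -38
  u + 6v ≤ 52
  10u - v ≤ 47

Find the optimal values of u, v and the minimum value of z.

u = 38/11, v = 0, minimum z = -266/11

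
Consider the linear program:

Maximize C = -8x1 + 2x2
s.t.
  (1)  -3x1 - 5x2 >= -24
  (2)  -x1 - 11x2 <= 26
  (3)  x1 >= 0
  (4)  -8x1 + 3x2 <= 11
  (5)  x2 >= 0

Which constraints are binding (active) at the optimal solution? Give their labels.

Corner points and C = -8x1 + 2x2:
  (17/49, 225/49) → C = 314/49
  (8, 0) → C = -64
  (0, 11/3) → C = 22/3
  (0, 0) → C = 0

The maximum is at (0, 11/3). Substituting into each constraint, equality holds for (3) and (4); the remaining constraints have slack.

(3) and (4)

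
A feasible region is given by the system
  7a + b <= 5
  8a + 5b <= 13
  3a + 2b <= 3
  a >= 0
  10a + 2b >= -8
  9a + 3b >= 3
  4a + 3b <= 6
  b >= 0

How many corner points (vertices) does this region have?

Intersecting each pair of boundary lines and keeping only the points that satisfy every inequality leaves:
  (7/11, 6/11)
  (5/7, 0)
  (0, 3/2)
  (0, 1)
  (1/3, 0)

5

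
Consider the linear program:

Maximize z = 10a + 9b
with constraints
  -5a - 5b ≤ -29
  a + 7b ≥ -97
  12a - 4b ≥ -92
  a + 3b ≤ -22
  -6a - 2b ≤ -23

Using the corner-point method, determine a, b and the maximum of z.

Extreme points and z = 10a + 9b:
  (344/15, -257/15) → z = 1127/15
  (197/10, -139/10) → z = 719/10
  (137/4, -75/4) → z = 695/4

At the optimal vertex, a + 7b = -97 and a + 3b = -22.
Solving simultaneously gives a = 137/4, b = -75/4.

a = 137/4, b = -75/4, maximum z = 695/4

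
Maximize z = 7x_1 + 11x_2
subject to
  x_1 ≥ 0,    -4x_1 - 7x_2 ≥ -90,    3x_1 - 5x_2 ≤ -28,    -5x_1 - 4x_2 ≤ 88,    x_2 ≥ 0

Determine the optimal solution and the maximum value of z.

x_1 = 254/41, x_2 = 382/41, maximum z = 5980/41

Corner points and z = 7x_1 + 11x_2:
  (0, 90/7) → z = 990/7
  (0, 28/5) → z = 308/5
  (254/41, 382/41) → z = 5980/41

The optimum lies where -4x_1 - 7x_2 = -90 and 3x_1 - 5x_2 = -28.
Solving simultaneously gives x_1 = 254/41, x_2 = 382/41.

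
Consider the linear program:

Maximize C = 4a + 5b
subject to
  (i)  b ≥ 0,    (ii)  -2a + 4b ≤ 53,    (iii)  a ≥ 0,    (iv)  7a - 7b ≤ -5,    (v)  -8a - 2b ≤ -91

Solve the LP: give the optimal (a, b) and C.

a = 351/14, b = 361/14, maximum C = 3209/14

Corner points and C = 4a + 5b:
  (351/14, 361/14) → C = 3209/14
  (43/6, 101/6) → C = 677/6
  (627/70, 677/70) → C = 5893/70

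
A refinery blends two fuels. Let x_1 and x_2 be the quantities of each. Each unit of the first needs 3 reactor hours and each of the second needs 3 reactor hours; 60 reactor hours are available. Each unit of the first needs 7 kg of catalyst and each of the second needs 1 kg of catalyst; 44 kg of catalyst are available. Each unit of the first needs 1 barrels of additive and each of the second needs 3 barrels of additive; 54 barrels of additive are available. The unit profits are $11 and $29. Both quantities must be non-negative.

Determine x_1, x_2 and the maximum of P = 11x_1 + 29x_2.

x_1 = 3, x_2 = 17, maximum P = 526

Feasible corners and P = 11x_1 + 29x_2:
  (0, 0) → P = 0
  (0, 18) → P = 522
  (44/7, 0) → P = 484/7
  (4, 16) → P = 508
  (3, 17) → P = 526

At the optimal vertex, 3x_1 + 3x_2 = 60 and x_1 + 3x_2 = 54.
Solving simultaneously gives x_1 = 3, x_2 = 17.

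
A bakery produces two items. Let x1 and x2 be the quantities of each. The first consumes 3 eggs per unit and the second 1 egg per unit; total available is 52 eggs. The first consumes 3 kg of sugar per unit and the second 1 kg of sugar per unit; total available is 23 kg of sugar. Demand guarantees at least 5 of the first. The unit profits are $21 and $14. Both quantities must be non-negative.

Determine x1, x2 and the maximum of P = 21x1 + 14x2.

Feasible corners and P = 21x1 + 14x2:
  (23/3, 0) → P = 161
  (5, 0) → P = 105
  (5, 8) → P = 217

The binding constraints are 3x1 + x2 = 23 and x1 = 5.
Solving simultaneously gives x1 = 5, x2 = 8.

x1 = 5, x2 = 8, maximum P = 217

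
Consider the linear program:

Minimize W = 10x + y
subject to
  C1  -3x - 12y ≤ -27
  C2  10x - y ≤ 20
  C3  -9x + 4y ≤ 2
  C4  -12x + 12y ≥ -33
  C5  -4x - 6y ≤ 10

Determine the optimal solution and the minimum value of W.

At the optimal vertex, -3x - 12y = -27 and -9x + 4y = 2.
Solving simultaneously gives x = 7/10, y = 83/40.

x = 7/10, y = 83/40, minimum W = 363/40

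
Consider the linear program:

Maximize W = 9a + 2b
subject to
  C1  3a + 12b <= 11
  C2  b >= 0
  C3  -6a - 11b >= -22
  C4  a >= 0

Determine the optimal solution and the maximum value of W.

a = 11/3, b = 0, maximum W = 33

At the optimal vertex, 3a + 12b = 11 and b = 0.
Solving simultaneously gives a = 11/3, b = 0.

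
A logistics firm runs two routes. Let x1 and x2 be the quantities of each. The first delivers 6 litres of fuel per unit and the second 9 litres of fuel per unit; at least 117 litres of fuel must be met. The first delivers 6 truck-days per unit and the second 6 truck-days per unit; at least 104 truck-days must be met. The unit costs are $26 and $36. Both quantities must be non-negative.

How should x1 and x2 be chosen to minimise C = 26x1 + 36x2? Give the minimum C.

Vertices and C = 26x1 + 36x2:
  (0, 52/3) → C = 624
  (39/2, 0) → C = 507
  (13, 13/3) → C = 494
The feasible region is unbounded (it extends along (0, 1), (1, 0)), but C strictly increases along every unbounded feasible direction, so there is no improving ray and the minimum is attained at a vertex.

x1 = 13, x2 = 13/3, minimum C = 494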